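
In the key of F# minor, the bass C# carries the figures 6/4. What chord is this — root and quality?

The figures 6/4 indicate a triad in second inversion.
In second inversion the root lies a fourth above the bass: a fourth above C# in F# minor is F#.
The chord tones are C#, F#, A, giving F# minor.

F# minor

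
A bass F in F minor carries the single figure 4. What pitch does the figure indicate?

Bb

Counting 3 letter steps above F lands on B; in F minor, that letter is Bb.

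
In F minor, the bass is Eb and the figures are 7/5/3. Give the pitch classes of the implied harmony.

Eb, G, Bb, Db

A third above Eb in this key is G.
A fifth above Eb in this key is Bb.
A seventh above Eb in this key is Db.
Together with the bass Eb, this spells Eb dominant seventh in root position.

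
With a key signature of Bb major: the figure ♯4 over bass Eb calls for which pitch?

A#

Counting 3 letter steps above Eb lands on A; in Bb major, that letter is A.
The #4 figure raises it a semitone, giving A#.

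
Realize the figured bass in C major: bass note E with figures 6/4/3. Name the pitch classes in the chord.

E, G, A, C

A third above E in this key is G.
A fourth above E in this key is A.
A sixth above E in this key is C.
Together with the bass E, this spells A minor seventh in second inversion.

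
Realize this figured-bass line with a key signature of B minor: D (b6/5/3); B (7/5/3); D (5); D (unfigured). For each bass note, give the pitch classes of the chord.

D (b6/5/3): D, F#, A, Bb.
B (7/5/3): B, D, F#, A.
D (5/3): D, F#, A.
D (5/3): D, F#, A.

D, F#, A, Bb | B, D, F#, A | D, F#, A | D, F#, A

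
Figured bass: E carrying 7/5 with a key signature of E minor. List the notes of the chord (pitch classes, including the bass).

The written figures 7/5 are shorthand for 7/5/3: the 3 is implied.
A third above E in this key is G.
A fifth above E in this key is B.
A seventh above E in this key is D.
Together with the bass E, this spells E minor seventh in root position.

E, G, B, D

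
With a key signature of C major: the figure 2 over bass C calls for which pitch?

Counting 1 letter step above C lands on D; in C major, that letter is D.

D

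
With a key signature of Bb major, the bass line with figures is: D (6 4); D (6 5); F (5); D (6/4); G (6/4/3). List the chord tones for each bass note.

D, G, Bb | D, F, A, Bb | F, A, C | D, G, Bb | G, Bb, C, Eb

D (6/4): D, G, Bb.
D (6/5/3): D, F, A, Bb.
F (5/3): F, A, C.
D (6/4): D, G, Bb.
G (6/4/3): G, Bb, C, Eb.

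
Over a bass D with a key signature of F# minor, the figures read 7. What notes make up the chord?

The written figures 7 are shorthand for 7/5/3: the 5/3 are implied.
A third above D in this key is F#.
A fifth above D in this key is A.
A seventh above D in this key is C#.
Together with the bass D, this spells D major seventh in root position.

D, F#, A, C#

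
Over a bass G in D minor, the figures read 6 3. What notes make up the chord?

G, Bb, E

A third above G in this key is Bb.
A sixth above G in this key is E.
Together with the bass G, this spells E diminished in first inversion.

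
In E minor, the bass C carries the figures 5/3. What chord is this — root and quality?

The figures 5/3 indicate a triad in root position.
In root position the bass is the root, so the root is C.
The chord tones are C, E, G, giving C major.

C major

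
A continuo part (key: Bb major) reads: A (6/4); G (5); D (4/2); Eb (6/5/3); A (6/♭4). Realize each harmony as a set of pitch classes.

A (6/4): A, D, F.
G (5/3): G, Bb, D.
D (6/4/2): D, Eb, G, Bb.
Eb (6/5/3): Eb, G, Bb, C.
A (6/b4): A, Db, F.

A, D, F | G, Bb, D | D, Eb, G, Bb | Eb, G, Bb, C | A, Db, F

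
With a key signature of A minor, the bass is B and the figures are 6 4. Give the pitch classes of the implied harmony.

B, E, G

A fourth above B in this key is E.
A sixth above B in this key is G.
Together with the bass B, this spells E minor in second inversion.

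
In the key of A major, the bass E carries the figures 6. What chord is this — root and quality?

The figures 6 indicate a triad in first inversion.
In first inversion the root lies a sixth above the bass: a sixth above E in A major is C#.
The chord tones are E, G#, C#, giving C# minor.

C# minor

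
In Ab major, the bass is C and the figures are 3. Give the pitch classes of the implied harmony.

C, Eb, G

The written figures 3 are shorthand for 5/3: the 5 is implied.
A third above C in this key is Eb.
A fifth above C in this key is G.
Together with the bass C, this spells C minor in root position.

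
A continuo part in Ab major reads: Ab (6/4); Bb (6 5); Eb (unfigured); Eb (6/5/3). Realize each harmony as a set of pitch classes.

Ab, Db, F | Bb, Db, F, G | Eb, G, Bb | Eb, G, Bb, C

Ab (6/4): Ab, Db, F.
Bb (6/5/3): Bb, Db, F, G.
Eb (5/3): Eb, G, Bb.
Eb (6/5/3): Eb, G, Bb, C.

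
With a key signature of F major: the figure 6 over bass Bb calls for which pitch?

Counting 5 letter steps above Bb lands on G; in F major, that letter is G.

G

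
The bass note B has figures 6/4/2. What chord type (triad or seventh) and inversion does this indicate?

Intervals of 6/4/2 above the bass form a seventh chord; the bass is the seventh, so this is third inversion.

seventh chord, third inversion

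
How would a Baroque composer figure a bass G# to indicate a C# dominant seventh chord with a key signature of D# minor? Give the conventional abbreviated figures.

4/3

G# is the fifth of C# dominant seventh, so the chord is in second inversion.
A seventh chord in second inversion is figured 6/4/3, conventionally abbreviated 4/3.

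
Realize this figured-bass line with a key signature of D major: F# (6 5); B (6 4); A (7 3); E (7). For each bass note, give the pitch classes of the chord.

F# (6/5/3): F#, A, C#, D.
B (6/4): B, E, G.
A (7/5/3): A, C#, E, G.
E (7/5/3): E, G, B, D.

F#, A, C#, D | B, E, G | A, C#, E, G | E, G, B, D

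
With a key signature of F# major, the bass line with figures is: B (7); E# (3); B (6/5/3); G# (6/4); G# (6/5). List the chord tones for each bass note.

B, D#, F#, A# | E#, G#, B | B, D#, F#, G# | G#, C#, E# | G#, B, D#, E#

B (7/5/3): B, D#, F#, A#.
E# (5/3): E#, G#, B.
B (6/5/3): B, D#, F#, G#.
G# (6/4): G#, C#, E#.
G# (6/5/3): G#, B, D#, E#.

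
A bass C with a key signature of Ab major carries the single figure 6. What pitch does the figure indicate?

Counting 5 letter steps above C lands on A; in Ab major, that letter is Ab.

Ab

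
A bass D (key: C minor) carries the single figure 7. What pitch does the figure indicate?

Counting 6 letter steps above D lands on C; in C minor, that letter is C.

C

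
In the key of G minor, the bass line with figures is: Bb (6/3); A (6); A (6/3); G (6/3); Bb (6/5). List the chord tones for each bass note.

Bb, D, G | A, C, F | A, C, F | G, Bb, Eb | Bb, D, F, G

Bb (6/3): Bb, D, G.
A (6/3): A, C, F.
A (6/3): A, C, F.
G (6/3): G, Bb, Eb.
Bb (6/5/3): Bb, D, F, G.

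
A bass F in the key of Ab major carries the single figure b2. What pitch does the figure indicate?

Gb

Counting 1 letter step above F lands on G; in Ab major, that letter is G.
The b2 figure lowers it a semitone, giving Gb.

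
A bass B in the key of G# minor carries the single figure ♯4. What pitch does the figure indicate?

E#

Counting 3 letter steps above B lands on E; in G# minor, that letter is E.
The #4 figure raises it a semitone, giving E#.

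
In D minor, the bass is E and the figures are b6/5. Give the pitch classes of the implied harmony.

E, G, Bb, Cb

The written figures b6/5 are shorthand for 6/5/3: the 3 is implied.
A third above E in this key is G.
A fifth above E in this key is Bb.
A sixth above E in this key is C, lowered to Cb by the flat.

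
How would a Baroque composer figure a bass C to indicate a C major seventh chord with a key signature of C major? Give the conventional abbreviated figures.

7

C is the root of C major seventh, so the chord is in root position.
A seventh chord in root position is figured 7/5/3, conventionally abbreviated 7.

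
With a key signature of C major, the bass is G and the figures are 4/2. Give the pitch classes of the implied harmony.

The written figures 4/2 are shorthand for 6/4/2: the 6 is implied.
A second above G in this key is A.
A fourth above G in this key is C.
A sixth above G in this key is E.
Together with the bass G, this spells A minor seventh in third inversion.

G, A, C, E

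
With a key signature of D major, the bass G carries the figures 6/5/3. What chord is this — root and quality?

E minor seventh

The figures 6/5/3 indicate a seventh chord in first inversion.
In first inversion the root lies a sixth above the bass: a sixth above G in D major is E.
The chord tones are G, B, D, E, giving E minor seventh.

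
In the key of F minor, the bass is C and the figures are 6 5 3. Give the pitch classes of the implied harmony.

C, Eb, G, Ab

A third above C in this key is Eb.
A fifth above C in this key is G.
A sixth above C in this key is Ab.
Together with the bass C, this spells Ab major seventh in first inversion.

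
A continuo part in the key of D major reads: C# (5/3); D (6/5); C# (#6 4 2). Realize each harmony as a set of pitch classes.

C# (5/3): C#, E, G.
D (6/5/3): D, F#, A, B.
C# (#6/4/2): C#, D, F#, A#.

C#, E, G | D, F#, A, B | C#, D, F#, A#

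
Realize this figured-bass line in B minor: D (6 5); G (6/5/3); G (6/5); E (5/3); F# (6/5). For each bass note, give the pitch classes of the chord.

D, F#, A, B | G, B, D, E | G, B, D, E | E, G, B | F#, A, C#, D

D (6/5/3): D, F#, A, B.
G (6/5/3): G, B, D, E.
G (6/5/3): G, B, D, E.
E (5/3): E, G, B.
F# (6/5/3): F#, A, C#, D.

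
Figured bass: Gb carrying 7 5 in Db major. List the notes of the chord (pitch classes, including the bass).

Gb, Bb, Db, F

The written figures 7 5 are shorthand for 7/5/3: the 3 is implied.
A third above Gb in this key is Bb.
A fifth above Gb in this key is Db.
A seventh above Gb in this key is F.
Together with the bass Gb, this spells Gb major seventh in root position.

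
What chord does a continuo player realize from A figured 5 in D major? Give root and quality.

The figures 5 indicate a triad in root position.
In root position the bass is the root, so the root is A.
The chord tones are A, C#, E, giving A major.

A major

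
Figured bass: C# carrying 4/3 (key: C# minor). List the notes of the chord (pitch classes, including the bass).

The written figures 4/3 are shorthand for 6/4/3: the 6 is implied.
A third above C# in this key is E.
A fourth above C# in this key is F#.
A sixth above C# in this key is A.
Together with the bass C#, this spells F# minor seventh in second inversion.

C#, E, F#, A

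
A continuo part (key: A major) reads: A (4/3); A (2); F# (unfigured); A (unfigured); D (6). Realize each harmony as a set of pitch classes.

A (6/4/3): A, C#, D, F#.
A (6/4/2): A, B, D, F#.
F# (5/3): F#, A, C#.
A (5/3): A, C#, E.
D (6/3): D, F#, B.

A, C#, D, F# | A, B, D, F# | F#, A, C# | A, C#, E | D, F#, B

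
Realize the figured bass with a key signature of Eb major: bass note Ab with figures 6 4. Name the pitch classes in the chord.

A fourth above Ab in this key is D.
A sixth above Ab in this key is F.
Together with the bass Ab, this spells D diminished in second inversion.

Ab, D, F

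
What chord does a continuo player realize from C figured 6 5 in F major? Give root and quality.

The figures 6 5 indicate a seventh chord in first inversion.
In first inversion the root lies a sixth above the bass: a sixth above C in F major is A.
The chord tones are C, E, G, A, giving A minor seventh.

A minor seventh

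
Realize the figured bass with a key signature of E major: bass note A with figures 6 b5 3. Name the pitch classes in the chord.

A, C#, Eb, F#

A third above A in this key is C#.
A fifth above A in this key is E, lowered to Eb by the flat.
A sixth above A in this key is F#.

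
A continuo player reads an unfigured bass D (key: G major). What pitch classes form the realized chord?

D, F#, A

An unfigured bass implies 5/3.
A third above D in this key is F#.
A fifth above D in this key is A.
Together with the bass D, this spells D major in root position.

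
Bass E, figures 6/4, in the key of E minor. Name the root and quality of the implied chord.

A minor

The figures 6/4 indicate a triad in second inversion.
In second inversion the root lies a fourth above the bass: a fourth above E in E minor is A.
The chord tones are E, A, C, giving A minor.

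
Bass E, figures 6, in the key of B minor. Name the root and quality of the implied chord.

C# diminished

The figures 6 indicate a triad in first inversion.
In first inversion the root lies a sixth above the bass: a sixth above E in B minor is C#.
The chord tones are E, G, C#, giving C# diminished.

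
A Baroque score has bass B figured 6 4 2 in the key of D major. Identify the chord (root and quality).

C# half-diminished seventh

The figures 6 4 2 indicate a seventh chord in third inversion.
In third inversion the root lies a second above the bass: a second above B in D major is C#.
The chord tones are B, C#, E, G, giving C# half-diminished seventh.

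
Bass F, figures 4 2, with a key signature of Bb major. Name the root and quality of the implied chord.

The figures 4 2 indicate a seventh chord in third inversion.
In third inversion the root lies a second above the bass: a second above F in Bb major is G.
The chord tones are F, G, Bb, D, giving G minor seventh.

G minor seventh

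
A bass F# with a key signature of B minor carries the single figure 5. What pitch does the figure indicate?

Counting 4 letter steps above F# lands on C; in B minor, that letter is C#.

C#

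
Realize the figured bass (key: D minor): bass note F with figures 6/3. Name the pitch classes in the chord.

A third above F in this key is A.
A sixth above F in this key is D.
Together with the bass F, this spells D minor in first inversion.

F, A, D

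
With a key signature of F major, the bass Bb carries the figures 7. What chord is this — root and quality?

Bb major seventh

The figures 7 indicate a seventh chord in root position.
In root position the bass is the root, so the root is Bb.
The chord tones are Bb, D, F, A, giving Bb major seventh.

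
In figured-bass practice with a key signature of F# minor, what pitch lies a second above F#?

G#

Counting 1 letter step above F# lands on G; in F# minor, that letter is G#.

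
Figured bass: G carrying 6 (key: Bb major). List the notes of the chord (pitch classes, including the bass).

The written figures 6 are shorthand for 6/3: the 3 is implied.
A third above G in this key is Bb.
A sixth above G in this key is Eb.
Together with the bass G, this spells Eb major in first inversion.

G, Bb, Eb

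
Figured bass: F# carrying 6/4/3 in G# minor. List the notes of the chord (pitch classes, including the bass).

A third above F# in this key is A#.
A fourth above F# in this key is B.
A sixth above F# in this key is D#.
Together with the bass F#, this spells B major seventh in second inversion.

F#, A#, B, D#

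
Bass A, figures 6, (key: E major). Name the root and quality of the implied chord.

F# minor

The figures 6 indicate a triad in first inversion.
In first inversion the root lies a sixth above the bass: a sixth above A in E major is F#.
The chord tones are A, C#, F#, giving F# minor.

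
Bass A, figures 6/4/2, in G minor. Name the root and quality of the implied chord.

The figures 6/4/2 indicate a seventh chord in third inversion.
In third inversion the root lies a second above the bass: a second above A in G minor is Bb.
The chord tones are A, Bb, D, F, giving Bb major seventh.

Bb major seventh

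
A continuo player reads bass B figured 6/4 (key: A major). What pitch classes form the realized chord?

A fourth above B in this key is E.
A sixth above B in this key is G#.
Together with the bass B, this spells E major in second inversion.

B, E, G#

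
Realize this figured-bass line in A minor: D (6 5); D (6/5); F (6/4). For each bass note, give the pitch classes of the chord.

D (6/5/3): D, F, A, B.
D (6/5/3): D, F, A, B.
F (6/4): F, B, D.

D, F, A, B | D, F, A, B | F, B, D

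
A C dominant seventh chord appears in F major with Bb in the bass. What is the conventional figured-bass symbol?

Bb is the seventh of C dominant seventh, so the chord is in third inversion.
A seventh chord in third inversion is figured 6/4/2, conventionally abbreviated 4/2.

4/2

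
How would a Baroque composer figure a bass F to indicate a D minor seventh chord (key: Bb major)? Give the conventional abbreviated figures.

6/5

F is the third of D minor seventh, so the chord is in first inversion.
A seventh chord in first inversion is figured 6/5/3, conventionally abbreviated 6/5.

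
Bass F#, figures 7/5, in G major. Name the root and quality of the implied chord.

The figures 7/5 indicate a seventh chord in root position.
In root position the bass is the root, so the root is F#.
The chord tones are F#, A, C, E, giving F# half-diminished seventh.

F# half-diminished seventh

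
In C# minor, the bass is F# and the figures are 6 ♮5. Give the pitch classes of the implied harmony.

F#, A, C, D#

The written figures 6 ♮5 are shorthand for 6/5/3: the 3 is implied.
A third above F# in this key is A.
A fifth above F# in this key is C#, made natural (C) by the ♮ figure.
A sixth above F# in this key is D#.
Together with the bass F#, this spells D# diminished seventh in first inversion.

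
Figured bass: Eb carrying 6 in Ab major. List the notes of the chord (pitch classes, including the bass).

The written figures 6 are shorthand for 6/3: the 3 is implied.
A third above Eb in this key is G.
A sixth above Eb in this key is C.
Together with the bass Eb, this spells C minor in first inversion.

Eb, G, C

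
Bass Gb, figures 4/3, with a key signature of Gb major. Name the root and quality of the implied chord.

Cb major seventh

The figures 4/3 indicate a seventh chord in second inversion.
In second inversion the root lies a fourth above the bass: a fourth above Gb in Gb major is Cb.
The chord tones are Gb, Bb, Cb, Eb, giving Cb major seventh.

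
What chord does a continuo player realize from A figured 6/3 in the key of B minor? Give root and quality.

The figures 6/3 indicate a triad in first inversion.
In first inversion the root lies a sixth above the bass: a sixth above A in B minor is F#.
The chord tones are A, C#, F#, giving F# minor.

F# minor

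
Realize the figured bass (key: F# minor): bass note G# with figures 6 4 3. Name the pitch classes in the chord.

A third above G# in this key is B.
A fourth above G# in this key is C#.
A sixth above G# in this key is E.
Together with the bass G#, this spells C# minor seventh in second inversion.

G#, B, C#, E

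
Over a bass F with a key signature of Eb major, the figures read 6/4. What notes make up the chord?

F, Bb, D

A fourth above F in this key is Bb.
A sixth above F in this key is D.
Together with the bass F, this spells Bb major in second inversion.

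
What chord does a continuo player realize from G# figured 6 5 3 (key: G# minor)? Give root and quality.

The figures 6 5 3 indicate a seventh chord in first inversion.
In first inversion the root lies a sixth above the bass: a sixth above G# in G# minor is E.
The chord tones are G#, B, D#, E, giving E major seventh.

E major seventh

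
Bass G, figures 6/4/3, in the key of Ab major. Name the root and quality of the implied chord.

C minor seventh

The figures 6/4/3 indicate a seventh chord in second inversion.
In second inversion the root lies a fourth above the bass: a fourth above G in Ab major is C.
The chord tones are G, Bb, C, Eb, giving C minor seventh.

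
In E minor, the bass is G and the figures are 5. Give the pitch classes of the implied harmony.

The written figures 5 are shorthand for 5/3: the 3 is implied.
A third above G in this key is B.
A fifth above G in this key is D.
Together with the bass G, this spells G major in root position.

G, B, D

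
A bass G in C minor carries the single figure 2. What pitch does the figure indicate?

Ab

Counting 1 letter step above G lands on A; in C minor, that letter is Ab.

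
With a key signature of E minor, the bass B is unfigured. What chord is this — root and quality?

An unfigured bass indicates a triad in root position.
In root position the bass is the root, so the root is B.
The chord tones are B, D, F#, giving B minor.

B minor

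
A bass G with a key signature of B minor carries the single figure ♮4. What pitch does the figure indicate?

C

Counting 3 letter steps above G lands on C; in B minor, that letter is C#.
The ♮4 figure makes it natural, giving C.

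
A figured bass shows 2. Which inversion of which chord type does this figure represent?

2 is shorthand for 6/4/2.
Intervals of 6/4/2 above the bass form a seventh chord; the bass is the seventh, so this is third inversion.

seventh chord, third inversion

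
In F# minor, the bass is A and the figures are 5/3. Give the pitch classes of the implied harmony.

A third above A in this key is C#.
A fifth above A in this key is E.
Together with the bass A, this spells A major in root position.

A, C#, E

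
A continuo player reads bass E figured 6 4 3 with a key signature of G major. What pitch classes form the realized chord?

A third above E in this key is G.
A fourth above E in this key is A.
A sixth above E in this key is C.
Together with the bass E, this spells A minor seventh in second inversion.

E, G, A, C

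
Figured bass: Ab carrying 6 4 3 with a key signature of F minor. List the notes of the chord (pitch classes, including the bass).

A third above Ab in this key is C.
A fourth above Ab in this key is Db.
A sixth above Ab in this key is F.
Together with the bass Ab, this spells Db major seventh in second inversion.

Ab, C, Db, F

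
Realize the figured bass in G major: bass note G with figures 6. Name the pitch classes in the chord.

G, B, E

The written figures 6 are shorthand for 6/3: the 3 is implied.
A third above G in this key is B.
A sixth above G in this key is E.
Together with the bass G, this spells E minor in first inversion.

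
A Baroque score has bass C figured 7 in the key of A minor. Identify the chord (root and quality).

The figures 7 indicate a seventh chord in root position.
In root position the bass is the root, so the root is C.
The chord tones are C, E, G, B, giving C major seventh.

C major seventh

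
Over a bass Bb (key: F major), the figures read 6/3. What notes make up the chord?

Bb, D, G

A third above Bb in this key is D.
A sixth above Bb in this key is G.
Together with the bass Bb, this spells G minor in first inversion.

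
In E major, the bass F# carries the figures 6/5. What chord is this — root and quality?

The figures 6/5 indicate a seventh chord in first inversion.
In first inversion the root lies a sixth above the bass: a sixth above F# in E major is D#.
The chord tones are F#, A, C#, D#, giving D# half-diminished seventh.

D# half-diminished seventh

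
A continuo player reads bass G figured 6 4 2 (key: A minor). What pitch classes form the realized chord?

G, A, C, E

A second above G in this key is A.
A fourth above G in this key is C.
A sixth above G in this key is E.
Together with the bass G, this spells A minor seventh in third inversion.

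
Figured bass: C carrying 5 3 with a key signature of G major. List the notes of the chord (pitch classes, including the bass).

A third above C in this key is E.
A fifth above C in this key is G.
Together with the bass C, this spells C major in root position.

C, E, G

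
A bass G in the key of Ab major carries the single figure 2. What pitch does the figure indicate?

Ab

Counting 1 letter step above G lands on A; in Ab major, that letter is Ab.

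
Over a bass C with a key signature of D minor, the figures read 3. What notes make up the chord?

The written figures 3 are shorthand for 5/3: the 5 is implied.
A third above C in this key is E.
A fifth above C in this key is G.
Together with the bass C, this spells C major in root position.

C, E, G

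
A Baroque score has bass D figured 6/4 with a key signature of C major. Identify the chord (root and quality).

G major

The figures 6/4 indicate a triad in second inversion.
In second inversion the root lies a fourth above the bass: a fourth above D in C major is G.
The chord tones are D, G, B, giving G major.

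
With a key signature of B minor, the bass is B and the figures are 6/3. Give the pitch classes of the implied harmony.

B, D, G

A third above B in this key is D.
A sixth above B in this key is G.
Together with the bass B, this spells G major in first inversion.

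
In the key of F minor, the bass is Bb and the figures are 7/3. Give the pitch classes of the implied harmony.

The written figures 7/3 are shorthand for 7/5/3: the 5 is implied.
A third above Bb in this key is Db.
A fifth above Bb in this key is F.
A seventh above Bb in this key is Ab.
Together with the bass Bb, this spells Bb minor seventh in root position.

Bb, Db, F, Ab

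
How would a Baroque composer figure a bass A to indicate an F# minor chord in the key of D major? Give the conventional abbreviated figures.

6

A is the third of F# minor, so the chord is in first inversion.
A triad in first inversion is figured 6/3, conventionally abbreviated 6.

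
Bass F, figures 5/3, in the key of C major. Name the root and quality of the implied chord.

F major

The figures 5/3 indicate a triad in root position.
In root position the bass is the root, so the root is F.
The chord tones are F, A, C, giving F major.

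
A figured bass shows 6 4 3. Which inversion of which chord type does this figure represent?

Intervals of 6/4/3 above the bass form a seventh chord; the bass is the fifth, so this is second inversion.

seventh chord, second inversion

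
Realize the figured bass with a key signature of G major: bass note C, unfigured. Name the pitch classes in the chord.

An unfigured bass implies 5/3.
A third above C in this key is E.
A fifth above C in this key is G.
Together with the bass C, this spells C major in root position.

C, E, G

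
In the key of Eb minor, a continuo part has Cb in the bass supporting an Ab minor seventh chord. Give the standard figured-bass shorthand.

Cb is the third of Ab minor seventh, so the chord is in first inversion.
A seventh chord in first inversion is figured 6/5/3, conventionally abbreviated 6/5.

6/5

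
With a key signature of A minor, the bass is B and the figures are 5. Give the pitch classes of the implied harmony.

The written figures 5 are shorthand for 5/3: the 3 is implied.
A third above B in this key is D.
A fifth above B in this key is F.
Together with the bass B, this spells B diminished in root position.

B, D, F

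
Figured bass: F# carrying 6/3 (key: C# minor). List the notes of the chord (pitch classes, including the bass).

A third above F# in this key is A.
A sixth above F# in this key is D#.
Together with the bass F#, this spells D# diminished in first inversion.

F#, A, D#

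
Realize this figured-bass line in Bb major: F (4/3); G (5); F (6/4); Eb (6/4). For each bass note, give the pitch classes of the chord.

F (6/4/3): F, A, Bb, D.
G (5/3): G, Bb, D.
F (6/4): F, Bb, D.
Eb (6/4): Eb, A, C.

F, A, Bb, D | G, Bb, D | F, Bb, D | Eb, A, C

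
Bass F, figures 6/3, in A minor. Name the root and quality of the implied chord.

The figures 6/3 indicate a triad in first inversion.
In first inversion the root lies a sixth above the bass: a sixth above F in A minor is D.
The chord tones are F, A, D, giving D minor.

D minor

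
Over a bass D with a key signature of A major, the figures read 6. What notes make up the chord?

The written figures 6 are shorthand for 6/3: the 3 is implied.
A third above D in this key is F#.
A sixth above D in this key is B.
Together with the bass D, this spells B minor in first inversion.

D, F#, B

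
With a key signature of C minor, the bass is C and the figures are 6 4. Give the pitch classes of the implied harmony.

C, F, Ab

A fourth above C in this key is F.
A sixth above C in this key is Ab.
Together with the bass C, this spells F minor in second inversion.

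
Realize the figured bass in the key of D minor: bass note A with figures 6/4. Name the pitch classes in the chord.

A fourth above A in this key is D.
A sixth above A in this key is F.
Together with the bass A, this spells D minor in second inversion.

A, D, F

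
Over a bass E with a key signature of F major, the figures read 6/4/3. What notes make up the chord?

A third above E in this key is G.
A fourth above E in this key is A.
A sixth above E in this key is C.
Together with the bass E, this spells A minor seventh in second inversion.

E, G, A, C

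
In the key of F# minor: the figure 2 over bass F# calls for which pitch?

Counting 1 letter step above F# lands on G; in F# minor, that letter is G#.

G#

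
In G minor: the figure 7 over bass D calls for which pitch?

C

Counting 6 letter steps above D lands on C; in G minor, that letter is C.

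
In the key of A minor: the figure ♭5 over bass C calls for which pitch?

Counting 4 letter steps above C lands on G; in A minor, that letter is G.
The b5 figure lowers it a semitone, giving Gb.

Gb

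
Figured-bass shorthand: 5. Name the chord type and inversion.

triad, root position

5 is shorthand for 5/3.
Intervals of 5/3 above the bass form a triad; the bass is the root, so this is root position.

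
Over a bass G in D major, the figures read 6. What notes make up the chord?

The written figures 6 are shorthand for 6/3: the 3 is implied.
A third above G in this key is B.
A sixth above G in this key is E.
Together with the bass G, this spells E minor in first inversion.

G, B, E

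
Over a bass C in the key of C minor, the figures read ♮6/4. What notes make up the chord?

C, F, A

A fourth above C in this key is F.
A sixth above C in this key is Ab, made natural (A) by the ♮ figure.
Together with the bass C, this spells F major in second inversion.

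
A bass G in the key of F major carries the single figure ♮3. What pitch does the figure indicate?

Counting 2 letter steps above G lands on B; in F major, that letter is Bb.
The ♮3 figure makes it natural, giving B.

B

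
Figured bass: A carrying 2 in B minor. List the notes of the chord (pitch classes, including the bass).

The written figures 2 are shorthand for 6/4/2: the 6/4 are implied.
A second above A in this key is B.
A fourth above A in this key is D.
A sixth above A in this key is F#.
Together with the bass A, this spells B minor seventh in third inversion.

A, B, D, F#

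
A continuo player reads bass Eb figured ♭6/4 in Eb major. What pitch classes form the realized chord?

A fourth above Eb in this key is Ab.
A sixth above Eb in this key is C, lowered to Cb by the flat.
Together with the bass Eb, this spells Ab minor in second inversion.

Eb, Ab, Cb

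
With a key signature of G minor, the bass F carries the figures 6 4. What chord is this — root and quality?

The figures 6 4 indicate a triad in second inversion.
In second inversion the root lies a fourth above the bass: a fourth above F in G minor is Bb.
The chord tones are F, Bb, D, giving Bb major.

Bb major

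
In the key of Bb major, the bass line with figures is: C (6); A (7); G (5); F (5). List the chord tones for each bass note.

C, Eb, A | A, C, Eb, G | G, Bb, D | F, A, C

C (6/3): C, Eb, A.
A (7/5/3): A, C, Eb, G.
G (5/3): G, Bb, D.
F (5/3): F, A, C.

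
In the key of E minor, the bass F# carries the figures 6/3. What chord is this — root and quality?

D major

The figures 6/3 indicate a triad in first inversion.
In first inversion the root lies a sixth above the bass: a sixth above F# in E minor is D.
The chord tones are F#, A, D, giving D major.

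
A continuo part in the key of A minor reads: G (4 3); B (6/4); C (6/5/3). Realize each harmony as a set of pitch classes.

G (6/4/3): G, B, C, E.
B (6/4): B, E, G.
C (6/5/3): C, E, G, A.

G, B, C, E | B, E, G | C, E, G, A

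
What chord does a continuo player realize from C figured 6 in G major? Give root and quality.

A minor

The figures 6 indicate a triad in first inversion.
In first inversion the root lies a sixth above the bass: a sixth above C in G major is A.
The chord tones are C, E, A, giving A minor.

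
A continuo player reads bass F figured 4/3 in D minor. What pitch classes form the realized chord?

The written figures 4/3 are shorthand for 6/4/3: the 6 is implied.
A third above F in this key is A.
A fourth above F in this key is Bb.
A sixth above F in this key is D.
Together with the bass F, this spells Bb major seventh in second inversion.

F, A, Bb, D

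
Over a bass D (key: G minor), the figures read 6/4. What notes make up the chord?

A fourth above D in this key is G.
A sixth above D in this key is Bb.
Together with the bass D, this spells G minor in second inversion.

D, G, Bb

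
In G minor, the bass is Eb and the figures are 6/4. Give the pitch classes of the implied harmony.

A fourth above Eb in this key is A.
A sixth above Eb in this key is C.
Together with the bass Eb, this spells A diminished in second inversion.

Eb, A, C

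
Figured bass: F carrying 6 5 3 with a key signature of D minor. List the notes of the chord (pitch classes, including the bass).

F, A, C, D

A third above F in this key is A.
A fifth above F in this key is C.
A sixth above F in this key is D.
Together with the bass F, this spells D minor seventh in first inversion.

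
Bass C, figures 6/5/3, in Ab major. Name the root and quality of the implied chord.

The figures 6/5/3 indicate a seventh chord in first inversion.
In first inversion the root lies a sixth above the bass: a sixth above C in Ab major is Ab.
The chord tones are C, Eb, G, Ab, giving Ab major seventh.

Ab major seventh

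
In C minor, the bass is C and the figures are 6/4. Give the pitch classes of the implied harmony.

A fourth above C in this key is F.
A sixth above C in this key is Ab.
Together with the bass C, this spells F minor in second inversion.

C, F, Ab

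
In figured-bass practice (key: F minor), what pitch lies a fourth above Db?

G

Counting 3 letter steps above Db lands on G; in F minor, that letter is G.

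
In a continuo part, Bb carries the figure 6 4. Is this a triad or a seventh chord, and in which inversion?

Intervals of 6/4 above the bass form a triad; the bass is the fifth, so this is second inversion.

triad, second inversion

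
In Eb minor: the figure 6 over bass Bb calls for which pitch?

Counting 5 letter steps above Bb lands on G; in Eb minor, that letter is Gb.

Gb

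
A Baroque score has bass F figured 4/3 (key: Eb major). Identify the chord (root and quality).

The figures 4/3 indicate a seventh chord in second inversion.
In second inversion the root lies a fourth above the bass: a fourth above F in Eb major is Bb.
The chord tones are F, Ab, Bb, D, giving Bb dominant seventh.

Bb dominant seventh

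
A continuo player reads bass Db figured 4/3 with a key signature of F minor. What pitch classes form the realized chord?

The written figures 4/3 are shorthand for 6/4/3: the 6 is implied.
A third above Db in this key is F.
A fourth above Db in this key is G.
A sixth above Db in this key is Bb.
Together with the bass Db, this spells G half-diminished seventh in second inversion.

Db, F, G, Bb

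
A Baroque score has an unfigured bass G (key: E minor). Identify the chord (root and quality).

An unfigured bass indicates a triad in root position.
In root position the bass is the root, so the root is G.
The chord tones are G, B, D, giving G major.

G major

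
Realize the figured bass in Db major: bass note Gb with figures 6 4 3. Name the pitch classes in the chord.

A third above Gb in this key is Bb.
A fourth above Gb in this key is C.
A sixth above Gb in this key is Eb.
Together with the bass Gb, this spells C half-diminished seventh in second inversion.

Gb, Bb, C, Eb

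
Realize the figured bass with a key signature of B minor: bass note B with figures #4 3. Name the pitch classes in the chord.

B, D, E#, G

The written figures #4 3 are shorthand for 6/4/3: the 6 is implied.
A third above B in this key is D.
A fourth above B in this key is E, raised to E# by the sharp.
A sixth above B in this key is G.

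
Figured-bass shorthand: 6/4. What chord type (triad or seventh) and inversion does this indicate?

Intervals of 6/4 above the bass form a triad; the bass is the fifth, so this is second inversion.

triad, second inversion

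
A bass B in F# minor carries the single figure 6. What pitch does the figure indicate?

Counting 5 letter steps above B lands on G; in F# minor, that letter is G#.

G#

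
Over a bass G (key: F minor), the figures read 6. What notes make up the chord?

G, Bb, Eb

The written figures 6 are shorthand for 6/3: the 3 is implied.
A third above G in this key is Bb.
A sixth above G in this key is Eb.
Together with the bass G, this spells Eb major in first inversion.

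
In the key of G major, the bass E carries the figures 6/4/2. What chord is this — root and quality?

F# half-diminished seventh

The figures 6/4/2 indicate a seventh chord in third inversion.
In third inversion the root lies a second above the bass: a second above E in G major is F#.
The chord tones are E, F#, A, C, giving F# half-diminished seventh.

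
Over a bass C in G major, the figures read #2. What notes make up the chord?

The written figures #2 are shorthand for 6/4/2: the 6/4 are implied.
A second above C in this key is D, raised to D# by the sharp.
A fourth above C in this key is F#.
A sixth above C in this key is A.
Together with the bass C, this spells D# diminished seventh in third inversion.

C, D#, F#, A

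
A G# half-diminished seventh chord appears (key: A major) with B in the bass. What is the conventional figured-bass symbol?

B is the third of G# half-diminished seventh, so the chord is in first inversion.
A seventh chord in first inversion is figured 6/5/3, conventionally abbreviated 6/5.

6/5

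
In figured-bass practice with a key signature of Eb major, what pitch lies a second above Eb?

F

Counting 1 letter step above Eb lands on F; in Eb major, that letter is F.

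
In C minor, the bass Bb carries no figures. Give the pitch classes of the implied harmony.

Bb, D, F

An unfigured bass implies 5/3.
A third above Bb in this key is D.
A fifth above Bb in this key is F.
Together with the bass Bb, this spells Bb major in root position.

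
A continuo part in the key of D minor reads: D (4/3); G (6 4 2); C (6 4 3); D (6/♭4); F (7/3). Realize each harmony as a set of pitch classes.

D (6/4/3): D, F, G, Bb.
G (6/4/2): G, A, C, E.
C (6/4/3): C, E, F, A.
D (6/b4): D, Gb, Bb.
F (7/5/3): F, A, C, E.

D, F, G, Bb | G, A, C, E | C, E, F, A | D, Gb, Bb | F, A, C, E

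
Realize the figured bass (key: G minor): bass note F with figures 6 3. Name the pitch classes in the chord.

F, A, D

A third above F in this key is A.
A sixth above F in this key is D.
Together with the bass F, this spells D minor in first inversion.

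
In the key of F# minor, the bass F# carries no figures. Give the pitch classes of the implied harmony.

F#, A, C#

An unfigured bass implies 5/3.
A third above F# in this key is A.
A fifth above F# in this key is C#.
Together with the bass F#, this spells F# minor in root position.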